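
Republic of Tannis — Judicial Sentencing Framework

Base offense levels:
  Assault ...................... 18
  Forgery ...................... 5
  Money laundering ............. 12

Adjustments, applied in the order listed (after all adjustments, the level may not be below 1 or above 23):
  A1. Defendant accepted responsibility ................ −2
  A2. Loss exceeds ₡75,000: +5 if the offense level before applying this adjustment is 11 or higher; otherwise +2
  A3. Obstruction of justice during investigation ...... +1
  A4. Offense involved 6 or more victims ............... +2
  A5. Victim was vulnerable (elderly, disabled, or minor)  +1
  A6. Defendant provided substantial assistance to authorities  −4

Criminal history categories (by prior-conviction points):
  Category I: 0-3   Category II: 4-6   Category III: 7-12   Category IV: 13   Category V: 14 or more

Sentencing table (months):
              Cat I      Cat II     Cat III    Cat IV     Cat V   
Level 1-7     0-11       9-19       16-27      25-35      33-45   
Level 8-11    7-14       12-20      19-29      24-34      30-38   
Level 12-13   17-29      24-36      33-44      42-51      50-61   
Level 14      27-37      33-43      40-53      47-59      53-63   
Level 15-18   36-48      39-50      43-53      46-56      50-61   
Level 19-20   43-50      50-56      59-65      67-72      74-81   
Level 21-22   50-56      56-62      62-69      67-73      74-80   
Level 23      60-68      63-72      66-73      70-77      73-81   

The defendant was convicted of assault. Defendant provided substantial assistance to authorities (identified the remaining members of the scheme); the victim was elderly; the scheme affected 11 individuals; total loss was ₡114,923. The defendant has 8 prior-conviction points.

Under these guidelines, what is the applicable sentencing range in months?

Base offense level for assault: 18.
A2 applies (level before this adjustment is 18 ≥ 11, so +5): 18 + 5 = 23.
A4 applies: 23 + 2 = 25.
A5 applies: 25 + 1 = 26.
A6 applies: 26 − 4 = 22.
Final offense level: 22.
Criminal history: 8 prior points → Category III (7-12).
Level 22 falls in the 21-22 band.
Grid: Level 21-22 × Category III = 62-69 months.

62-69 months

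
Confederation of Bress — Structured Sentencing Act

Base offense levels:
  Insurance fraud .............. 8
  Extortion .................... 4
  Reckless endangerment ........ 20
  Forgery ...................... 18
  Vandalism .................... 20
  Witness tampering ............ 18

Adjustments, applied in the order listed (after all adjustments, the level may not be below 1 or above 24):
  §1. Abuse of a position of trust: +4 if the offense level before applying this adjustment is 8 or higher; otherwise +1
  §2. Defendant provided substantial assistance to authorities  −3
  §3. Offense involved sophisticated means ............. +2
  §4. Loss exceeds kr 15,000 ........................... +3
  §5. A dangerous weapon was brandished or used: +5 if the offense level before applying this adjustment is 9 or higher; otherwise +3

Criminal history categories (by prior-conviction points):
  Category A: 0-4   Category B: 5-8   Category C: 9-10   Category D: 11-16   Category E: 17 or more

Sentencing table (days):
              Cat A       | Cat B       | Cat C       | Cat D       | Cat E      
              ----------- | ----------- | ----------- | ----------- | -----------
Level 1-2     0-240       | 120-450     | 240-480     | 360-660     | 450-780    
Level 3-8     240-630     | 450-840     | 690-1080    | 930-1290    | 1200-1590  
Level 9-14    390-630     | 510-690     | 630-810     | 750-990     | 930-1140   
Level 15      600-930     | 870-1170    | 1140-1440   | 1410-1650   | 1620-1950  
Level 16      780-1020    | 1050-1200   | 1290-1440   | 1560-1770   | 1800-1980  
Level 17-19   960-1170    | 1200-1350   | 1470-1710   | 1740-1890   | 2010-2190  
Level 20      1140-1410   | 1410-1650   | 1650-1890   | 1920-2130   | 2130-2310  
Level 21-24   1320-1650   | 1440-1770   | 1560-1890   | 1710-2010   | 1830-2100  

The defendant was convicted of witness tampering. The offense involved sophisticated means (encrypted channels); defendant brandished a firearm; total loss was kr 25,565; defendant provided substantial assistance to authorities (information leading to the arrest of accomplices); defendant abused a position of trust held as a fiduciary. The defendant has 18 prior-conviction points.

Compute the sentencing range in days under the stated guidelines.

Base offense level for witness tampering: 18.
§1 applies (level before this adjustment is 18 ≥ 8, so +4): 18 + 4 = 22.
§2 applies: 22 − 3 = 19.
§3 applies: 19 + 2 = 21.
§4 applies: 21 + 3 = 24.
§5 applies (level before this adjustment is 24 ≥ 9, so +5): 24 + 5 = 29.
Level 29 exceeds the maximum of 24; capped at 24.
Final offense level: 24.
Criminal history: 18 prior points → Category E (17+).
Level 24 falls in the 21-24 band.
Grid: Level 21-24 × Category E = 1830-2100 days.

1830-2100 days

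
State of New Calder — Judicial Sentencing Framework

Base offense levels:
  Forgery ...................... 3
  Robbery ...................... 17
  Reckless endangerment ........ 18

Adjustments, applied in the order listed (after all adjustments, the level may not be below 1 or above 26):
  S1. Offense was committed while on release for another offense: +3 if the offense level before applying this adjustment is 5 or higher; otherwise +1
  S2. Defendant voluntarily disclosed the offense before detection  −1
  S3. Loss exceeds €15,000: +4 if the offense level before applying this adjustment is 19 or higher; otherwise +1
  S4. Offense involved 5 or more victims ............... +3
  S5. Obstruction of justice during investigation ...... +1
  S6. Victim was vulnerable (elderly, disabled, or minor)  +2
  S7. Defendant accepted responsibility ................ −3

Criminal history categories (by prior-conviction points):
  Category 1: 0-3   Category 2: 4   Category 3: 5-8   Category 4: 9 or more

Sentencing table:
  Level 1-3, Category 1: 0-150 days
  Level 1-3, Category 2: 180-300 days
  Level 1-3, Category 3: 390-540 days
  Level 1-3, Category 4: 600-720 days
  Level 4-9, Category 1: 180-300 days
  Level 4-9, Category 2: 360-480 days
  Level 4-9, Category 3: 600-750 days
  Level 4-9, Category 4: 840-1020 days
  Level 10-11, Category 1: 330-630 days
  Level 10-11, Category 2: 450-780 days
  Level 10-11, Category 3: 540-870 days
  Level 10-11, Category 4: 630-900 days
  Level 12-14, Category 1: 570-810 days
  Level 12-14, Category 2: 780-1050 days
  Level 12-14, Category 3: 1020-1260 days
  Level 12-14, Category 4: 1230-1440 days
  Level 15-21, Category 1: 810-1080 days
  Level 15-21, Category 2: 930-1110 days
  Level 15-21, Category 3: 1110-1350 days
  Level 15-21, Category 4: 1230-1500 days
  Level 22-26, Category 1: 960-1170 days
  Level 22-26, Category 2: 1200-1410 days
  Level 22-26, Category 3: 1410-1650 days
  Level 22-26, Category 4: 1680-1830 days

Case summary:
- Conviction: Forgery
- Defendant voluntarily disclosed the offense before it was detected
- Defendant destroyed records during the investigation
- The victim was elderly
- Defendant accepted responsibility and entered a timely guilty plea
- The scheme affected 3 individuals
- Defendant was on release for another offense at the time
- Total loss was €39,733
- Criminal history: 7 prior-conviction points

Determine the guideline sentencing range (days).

600-750 days

Base offense level for forgery: 3.
S1 applies (level before this adjustment is 3 < 5, so +1): 3 + 1 = 4.
S2 applies: 4 − 1 = 3.
S3 applies (level before this adjustment is 3 < 19, so +1): 3 + 1 = 4.
S5 applies: 4 + 1 = 5.
S6 applies: 5 + 2 = 7.
S7 applies: 7 − 3 = 4.
Final offense level: 4.
Criminal history: 7 prior points → Category 3 (5-8).
Level 4 falls in the 4-9 band.
Grid: Level 4-9 × Category 3 = 600-750 days.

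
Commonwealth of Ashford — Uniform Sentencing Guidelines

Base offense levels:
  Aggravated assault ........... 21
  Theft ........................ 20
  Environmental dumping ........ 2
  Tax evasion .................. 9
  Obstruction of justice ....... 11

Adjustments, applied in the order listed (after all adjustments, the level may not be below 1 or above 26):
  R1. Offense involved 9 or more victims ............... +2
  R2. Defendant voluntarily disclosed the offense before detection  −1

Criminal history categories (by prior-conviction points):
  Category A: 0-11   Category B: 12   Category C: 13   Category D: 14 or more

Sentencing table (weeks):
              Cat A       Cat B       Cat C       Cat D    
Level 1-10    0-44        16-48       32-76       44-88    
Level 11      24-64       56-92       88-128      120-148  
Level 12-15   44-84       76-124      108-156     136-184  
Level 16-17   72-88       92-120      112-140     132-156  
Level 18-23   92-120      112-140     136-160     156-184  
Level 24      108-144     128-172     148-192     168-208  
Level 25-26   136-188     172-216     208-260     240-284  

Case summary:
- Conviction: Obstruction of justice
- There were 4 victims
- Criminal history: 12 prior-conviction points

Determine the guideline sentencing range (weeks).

Base offense level for obstruction of justice: 11.
Final offense level: 11.
Criminal history: 12 prior points → Category B (12).
Level 11 falls in the 11 band.
Grid: Level 11 × Category B = 56-92 weeks.

56-92 weeks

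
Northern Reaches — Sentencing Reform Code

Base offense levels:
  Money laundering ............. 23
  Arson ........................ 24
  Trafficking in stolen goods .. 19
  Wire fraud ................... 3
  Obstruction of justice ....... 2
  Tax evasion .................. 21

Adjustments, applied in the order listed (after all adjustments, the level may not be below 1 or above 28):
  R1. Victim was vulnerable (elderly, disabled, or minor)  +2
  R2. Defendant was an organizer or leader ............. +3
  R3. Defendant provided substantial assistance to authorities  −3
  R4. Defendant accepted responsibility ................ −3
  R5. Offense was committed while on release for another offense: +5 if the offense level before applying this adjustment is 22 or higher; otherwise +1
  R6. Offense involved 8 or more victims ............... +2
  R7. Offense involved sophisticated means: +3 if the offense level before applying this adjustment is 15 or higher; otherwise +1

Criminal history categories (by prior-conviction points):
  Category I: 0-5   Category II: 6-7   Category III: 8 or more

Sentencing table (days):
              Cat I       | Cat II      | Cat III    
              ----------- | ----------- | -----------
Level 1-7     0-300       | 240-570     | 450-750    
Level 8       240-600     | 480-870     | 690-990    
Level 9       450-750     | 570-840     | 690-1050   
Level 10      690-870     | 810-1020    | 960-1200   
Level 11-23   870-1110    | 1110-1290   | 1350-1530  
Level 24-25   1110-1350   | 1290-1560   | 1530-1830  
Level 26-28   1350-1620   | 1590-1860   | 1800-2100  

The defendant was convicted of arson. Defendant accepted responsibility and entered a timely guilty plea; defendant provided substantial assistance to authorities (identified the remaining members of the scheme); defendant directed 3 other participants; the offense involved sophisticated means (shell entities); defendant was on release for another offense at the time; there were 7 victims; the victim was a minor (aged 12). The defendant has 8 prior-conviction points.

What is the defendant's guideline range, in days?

Base offense level for arson: 24.
R1 applies: 24 + 2 = 26.
R2 applies: 26 + 3 = 29.
R3 applies: 29 − 3 = 26.
R4 applies: 26 − 3 = 23.
R5 applies (level before this adjustment is 23 ≥ 22, so +5): 23 + 5 = 28.
R7 applies (level before this adjustment is 28 ≥ 15, so +3): 28 + 3 = 31.
Level 31 exceeds the maximum of 28; capped at 28.
Final offense level: 28.
Criminal history: 8 prior points → Category III (8+).
Level 28 falls in the 26-28 band.
Grid: Level 26-28 × Category III = 1800-2100 days.

1800-2100 days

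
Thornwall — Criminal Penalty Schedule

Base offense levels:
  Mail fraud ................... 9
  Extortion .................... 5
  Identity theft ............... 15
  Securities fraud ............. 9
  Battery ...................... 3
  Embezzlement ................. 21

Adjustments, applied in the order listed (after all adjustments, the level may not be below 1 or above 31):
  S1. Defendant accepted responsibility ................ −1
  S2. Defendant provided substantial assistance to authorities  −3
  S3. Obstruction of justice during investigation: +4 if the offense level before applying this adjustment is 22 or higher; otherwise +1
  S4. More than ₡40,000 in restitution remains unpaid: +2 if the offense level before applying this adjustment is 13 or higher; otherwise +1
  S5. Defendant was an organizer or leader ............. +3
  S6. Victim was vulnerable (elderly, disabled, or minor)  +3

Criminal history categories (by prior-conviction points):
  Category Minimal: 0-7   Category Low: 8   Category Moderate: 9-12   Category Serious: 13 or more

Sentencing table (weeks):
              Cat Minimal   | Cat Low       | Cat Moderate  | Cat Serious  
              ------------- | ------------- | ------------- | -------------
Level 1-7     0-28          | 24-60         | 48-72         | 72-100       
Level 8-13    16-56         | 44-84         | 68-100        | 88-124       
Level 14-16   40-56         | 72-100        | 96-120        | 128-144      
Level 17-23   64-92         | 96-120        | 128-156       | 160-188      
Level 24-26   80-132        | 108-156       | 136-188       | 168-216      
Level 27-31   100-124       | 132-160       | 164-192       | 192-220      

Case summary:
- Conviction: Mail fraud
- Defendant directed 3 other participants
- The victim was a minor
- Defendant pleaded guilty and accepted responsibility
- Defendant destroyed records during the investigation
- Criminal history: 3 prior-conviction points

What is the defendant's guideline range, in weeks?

Base offense level for mail fraud: 9.
S1 applies: 9 − 1 = 8.
S3 applies (level before this adjustment is 8 < 22, so +1): 8 + 1 = 9.
S5 applies: 9 + 3 = 12.
S6 applies: 12 + 3 = 15.
Final offense level: 15.
Criminal history: 3 prior points → Category Minimal (0-7).
Level 15 falls in the 14-16 band.
Grid: Level 14-16 × Category Minimal = 40-56 weeks.

40-56 weeks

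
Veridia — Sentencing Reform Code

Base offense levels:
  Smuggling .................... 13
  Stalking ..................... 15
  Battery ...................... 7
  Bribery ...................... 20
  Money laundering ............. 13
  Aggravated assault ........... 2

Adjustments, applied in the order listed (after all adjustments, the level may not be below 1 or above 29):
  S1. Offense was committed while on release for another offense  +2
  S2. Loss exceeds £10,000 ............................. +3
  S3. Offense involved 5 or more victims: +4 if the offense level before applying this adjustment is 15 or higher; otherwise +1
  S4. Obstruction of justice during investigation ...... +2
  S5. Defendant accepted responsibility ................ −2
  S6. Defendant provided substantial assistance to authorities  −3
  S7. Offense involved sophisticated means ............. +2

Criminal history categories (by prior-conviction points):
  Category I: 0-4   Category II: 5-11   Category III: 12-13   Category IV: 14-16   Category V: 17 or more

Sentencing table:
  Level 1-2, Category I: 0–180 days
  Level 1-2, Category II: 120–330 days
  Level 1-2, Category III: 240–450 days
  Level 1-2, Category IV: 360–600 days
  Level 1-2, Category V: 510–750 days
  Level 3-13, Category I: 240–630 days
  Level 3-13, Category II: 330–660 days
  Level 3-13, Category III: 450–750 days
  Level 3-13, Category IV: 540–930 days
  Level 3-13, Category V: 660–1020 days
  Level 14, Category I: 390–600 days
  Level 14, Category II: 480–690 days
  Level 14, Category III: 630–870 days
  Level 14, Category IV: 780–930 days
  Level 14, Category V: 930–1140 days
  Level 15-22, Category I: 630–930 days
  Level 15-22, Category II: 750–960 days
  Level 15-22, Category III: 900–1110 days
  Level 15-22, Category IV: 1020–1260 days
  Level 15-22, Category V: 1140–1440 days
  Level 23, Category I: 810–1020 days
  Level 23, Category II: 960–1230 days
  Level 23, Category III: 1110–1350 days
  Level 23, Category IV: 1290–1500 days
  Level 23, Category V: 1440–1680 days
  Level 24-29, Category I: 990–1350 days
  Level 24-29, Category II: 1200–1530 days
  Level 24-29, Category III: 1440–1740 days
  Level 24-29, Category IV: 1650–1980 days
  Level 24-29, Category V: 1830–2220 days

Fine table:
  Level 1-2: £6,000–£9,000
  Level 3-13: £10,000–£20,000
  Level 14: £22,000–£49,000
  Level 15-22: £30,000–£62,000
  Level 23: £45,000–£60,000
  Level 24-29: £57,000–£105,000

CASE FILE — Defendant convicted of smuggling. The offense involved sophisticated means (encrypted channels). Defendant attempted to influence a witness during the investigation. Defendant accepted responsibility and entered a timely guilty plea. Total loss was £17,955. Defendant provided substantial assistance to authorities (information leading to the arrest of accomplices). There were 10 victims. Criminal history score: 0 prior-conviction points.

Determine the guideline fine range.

Base offense level for smuggling: 13.
S2 applies: 13 + 3 = 16.
S3 applies (level before this adjustment is 16 ≥ 15, so +4): 16 + 4 = 20.
S4 applies: 20 + 2 = 22.
S5 applies: 22 − 2 = 20.
S6 applies: 20 − 3 = 17.
S7 applies: 17 + 2 = 19.
Final offense level: 19.
Level 19 falls in the 15-22 band.
Fine table: Level 15-22 → £30,000–£62,000.

£30,000–£62,000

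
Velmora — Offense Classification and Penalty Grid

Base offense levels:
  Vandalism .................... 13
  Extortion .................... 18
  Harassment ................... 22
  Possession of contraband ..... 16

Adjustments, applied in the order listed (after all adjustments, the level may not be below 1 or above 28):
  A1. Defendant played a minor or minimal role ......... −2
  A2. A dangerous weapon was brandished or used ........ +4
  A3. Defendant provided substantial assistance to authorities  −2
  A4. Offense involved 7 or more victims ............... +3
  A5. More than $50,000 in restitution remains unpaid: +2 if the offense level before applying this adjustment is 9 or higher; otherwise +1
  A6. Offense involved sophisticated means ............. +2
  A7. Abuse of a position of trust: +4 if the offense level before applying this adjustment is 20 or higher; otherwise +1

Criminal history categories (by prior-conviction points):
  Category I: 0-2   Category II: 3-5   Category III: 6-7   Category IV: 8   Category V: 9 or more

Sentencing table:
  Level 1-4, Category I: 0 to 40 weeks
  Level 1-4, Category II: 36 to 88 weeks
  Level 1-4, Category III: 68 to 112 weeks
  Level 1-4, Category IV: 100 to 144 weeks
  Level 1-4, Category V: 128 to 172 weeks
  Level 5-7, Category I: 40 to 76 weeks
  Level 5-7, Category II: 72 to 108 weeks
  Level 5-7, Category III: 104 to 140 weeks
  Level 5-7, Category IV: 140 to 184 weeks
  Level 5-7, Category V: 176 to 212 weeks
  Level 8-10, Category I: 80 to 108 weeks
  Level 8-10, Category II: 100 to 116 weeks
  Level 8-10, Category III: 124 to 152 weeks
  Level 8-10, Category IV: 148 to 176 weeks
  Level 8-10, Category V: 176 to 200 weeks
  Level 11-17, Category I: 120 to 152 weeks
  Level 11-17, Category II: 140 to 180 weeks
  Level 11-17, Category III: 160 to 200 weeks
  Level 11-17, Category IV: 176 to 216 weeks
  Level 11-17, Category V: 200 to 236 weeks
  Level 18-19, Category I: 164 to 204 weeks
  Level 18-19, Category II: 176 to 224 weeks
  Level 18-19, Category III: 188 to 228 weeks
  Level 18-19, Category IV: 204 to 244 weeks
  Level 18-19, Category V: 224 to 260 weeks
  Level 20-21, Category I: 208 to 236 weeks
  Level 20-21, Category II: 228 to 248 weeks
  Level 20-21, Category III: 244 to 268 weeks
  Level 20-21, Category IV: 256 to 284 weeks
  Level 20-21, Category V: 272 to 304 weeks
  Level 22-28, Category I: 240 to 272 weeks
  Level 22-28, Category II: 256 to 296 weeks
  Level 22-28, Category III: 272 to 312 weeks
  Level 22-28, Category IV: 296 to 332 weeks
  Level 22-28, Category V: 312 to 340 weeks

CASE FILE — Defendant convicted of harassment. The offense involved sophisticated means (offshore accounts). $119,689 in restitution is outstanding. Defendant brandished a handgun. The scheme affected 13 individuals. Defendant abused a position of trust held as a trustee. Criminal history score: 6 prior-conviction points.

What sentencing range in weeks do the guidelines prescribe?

272-312 weeks

Base offense level for harassment: 22.
A1 does not apply.
A2 applies: 22 + 4 = 26.
A3 does not apply.
A4 applies: 26 + 3 = 29.
A5 applies (level before this adjustment is 29 ≥ 9, so +2): 29 + 2 = 31.
A6 applies: 31 + 2 = 33.
A7 applies (level before this adjustment is 33 ≥ 20, so +4): 33 + 4 = 37.
Level 37 exceeds the maximum of 28; capped at 28.
Final offense level: 28.
Criminal history: 6 prior points → Category III (6-7).
Level 28 falls in the 22-28 band.
Grid: Level 22-28 × Category III = 272-312 weeks.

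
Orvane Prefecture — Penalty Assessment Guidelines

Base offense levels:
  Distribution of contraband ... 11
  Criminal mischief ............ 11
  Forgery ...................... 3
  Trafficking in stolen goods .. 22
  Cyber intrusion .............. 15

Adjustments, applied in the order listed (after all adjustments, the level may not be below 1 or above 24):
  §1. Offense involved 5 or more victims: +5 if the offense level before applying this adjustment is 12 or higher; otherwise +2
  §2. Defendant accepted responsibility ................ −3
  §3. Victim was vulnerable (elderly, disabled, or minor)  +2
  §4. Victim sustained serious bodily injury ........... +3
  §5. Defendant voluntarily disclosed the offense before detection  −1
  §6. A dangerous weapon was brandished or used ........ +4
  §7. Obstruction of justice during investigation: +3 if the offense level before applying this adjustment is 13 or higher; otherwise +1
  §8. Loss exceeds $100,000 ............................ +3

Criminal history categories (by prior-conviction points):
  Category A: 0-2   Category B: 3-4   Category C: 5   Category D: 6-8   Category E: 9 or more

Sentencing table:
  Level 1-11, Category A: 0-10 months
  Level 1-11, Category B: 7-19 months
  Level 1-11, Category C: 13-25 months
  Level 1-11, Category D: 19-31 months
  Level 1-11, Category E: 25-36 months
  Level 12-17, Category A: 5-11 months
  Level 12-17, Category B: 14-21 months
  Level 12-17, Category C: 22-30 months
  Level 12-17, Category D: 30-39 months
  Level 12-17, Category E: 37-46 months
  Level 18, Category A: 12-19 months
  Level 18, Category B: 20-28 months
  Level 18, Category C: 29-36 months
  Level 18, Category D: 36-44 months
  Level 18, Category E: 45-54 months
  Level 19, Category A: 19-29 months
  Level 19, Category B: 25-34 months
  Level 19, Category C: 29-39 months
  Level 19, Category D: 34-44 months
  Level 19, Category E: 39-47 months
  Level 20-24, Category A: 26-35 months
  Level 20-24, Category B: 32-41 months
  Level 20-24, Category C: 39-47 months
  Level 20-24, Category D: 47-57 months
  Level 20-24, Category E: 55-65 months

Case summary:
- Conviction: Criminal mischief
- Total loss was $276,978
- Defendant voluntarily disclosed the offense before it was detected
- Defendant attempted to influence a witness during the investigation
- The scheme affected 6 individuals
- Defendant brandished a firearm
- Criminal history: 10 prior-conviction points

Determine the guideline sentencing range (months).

55-65 months

Base offense level for criminal mischief: 11.
§1 applies (level before this adjustment is 11 < 12, so +2): 11 + 2 = 13.
§2 does not apply.
§3 does not apply.
§5 applies: 13 − 1 = 12.
§6 applies: 12 + 4 = 16.
§7 applies (level before this adjustment is 16 ≥ 13, so +3): 16 + 3 = 19.
§8 applies: 19 + 3 = 22.
Final offense level: 22.
Criminal history: 10 prior points → Category E (9+).
Level 22 falls in the 20-24 band.
Grid: Level 20-24 × Category E = 55-65 months.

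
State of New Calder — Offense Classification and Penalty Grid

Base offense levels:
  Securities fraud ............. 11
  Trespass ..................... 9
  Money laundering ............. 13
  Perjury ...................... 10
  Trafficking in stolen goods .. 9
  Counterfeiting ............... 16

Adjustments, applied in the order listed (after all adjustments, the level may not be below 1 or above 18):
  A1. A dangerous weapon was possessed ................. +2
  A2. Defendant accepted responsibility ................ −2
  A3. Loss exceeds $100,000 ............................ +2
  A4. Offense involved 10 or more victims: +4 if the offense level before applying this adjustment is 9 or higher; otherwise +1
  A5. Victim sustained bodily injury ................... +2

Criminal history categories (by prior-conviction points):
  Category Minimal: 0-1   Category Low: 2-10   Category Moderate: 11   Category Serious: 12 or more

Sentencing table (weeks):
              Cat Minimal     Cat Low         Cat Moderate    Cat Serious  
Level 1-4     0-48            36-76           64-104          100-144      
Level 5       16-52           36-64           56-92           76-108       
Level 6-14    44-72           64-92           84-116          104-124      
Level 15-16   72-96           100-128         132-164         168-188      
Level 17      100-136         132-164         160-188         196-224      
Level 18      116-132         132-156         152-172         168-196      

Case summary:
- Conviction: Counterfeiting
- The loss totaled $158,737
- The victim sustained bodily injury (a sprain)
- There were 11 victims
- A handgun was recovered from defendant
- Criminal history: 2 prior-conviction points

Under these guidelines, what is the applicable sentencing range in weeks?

Base offense level for counterfeiting: 16.
A1 applies: 16 + 2 = 18.
A2 does not apply.
A3 applies: 18 + 2 = 20.
A4 applies (level before this adjustment is 20 ≥ 9, so +4): 20 + 4 = 24.
A5 applies: 24 + 2 = 26.
Level 26 exceeds the maximum of 18; capped at 18.
Final offense level: 18.
Criminal history: 2 prior points → Category Low (2-10).
Level 18 falls in the 18 band.
Grid: Level 18 × Category Low = 132-156 weeks.

132-156 weeks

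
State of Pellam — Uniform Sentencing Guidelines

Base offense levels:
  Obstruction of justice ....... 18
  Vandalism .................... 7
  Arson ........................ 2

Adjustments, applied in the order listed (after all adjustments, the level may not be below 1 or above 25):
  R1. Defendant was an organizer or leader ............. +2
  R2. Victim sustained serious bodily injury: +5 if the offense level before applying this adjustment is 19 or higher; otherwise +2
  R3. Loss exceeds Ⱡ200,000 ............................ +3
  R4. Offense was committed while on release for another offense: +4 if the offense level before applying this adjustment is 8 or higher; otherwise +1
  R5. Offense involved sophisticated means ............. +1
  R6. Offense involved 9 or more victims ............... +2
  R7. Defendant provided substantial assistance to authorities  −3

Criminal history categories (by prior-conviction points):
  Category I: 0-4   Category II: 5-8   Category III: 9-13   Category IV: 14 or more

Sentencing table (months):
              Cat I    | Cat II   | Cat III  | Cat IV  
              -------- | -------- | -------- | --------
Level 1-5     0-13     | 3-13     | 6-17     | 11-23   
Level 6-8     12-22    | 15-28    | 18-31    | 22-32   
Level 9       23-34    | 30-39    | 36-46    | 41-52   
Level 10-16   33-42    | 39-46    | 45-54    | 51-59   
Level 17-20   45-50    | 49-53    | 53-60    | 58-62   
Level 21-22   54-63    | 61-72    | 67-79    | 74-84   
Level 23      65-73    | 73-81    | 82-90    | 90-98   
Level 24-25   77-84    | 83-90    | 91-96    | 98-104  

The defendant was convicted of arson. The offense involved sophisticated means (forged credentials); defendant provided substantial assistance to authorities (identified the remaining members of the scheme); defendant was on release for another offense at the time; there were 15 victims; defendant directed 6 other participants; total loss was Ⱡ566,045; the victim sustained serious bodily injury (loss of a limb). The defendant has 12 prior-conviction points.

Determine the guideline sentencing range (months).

Base offense level for arson: 2.
R1 applies: 2 + 2 = 4.
R2 applies (level before this adjustment is 4 < 19, so +2): 4 + 2 = 6.
R3 applies: 6 + 3 = 9.
R4 applies (level before this adjustment is 9 ≥ 8, so +4): 9 + 4 = 13.
R5 applies: 13 + 1 = 14.
R6 applies: 14 + 2 = 16.
R7 applies: 16 − 3 = 13.
Final offense level: 13.
Criminal history: 12 prior points → Category III (9-13).
Level 13 falls in the 10-16 band.
Grid: Level 10-16 × Category III = 45-54 months.

45-54 months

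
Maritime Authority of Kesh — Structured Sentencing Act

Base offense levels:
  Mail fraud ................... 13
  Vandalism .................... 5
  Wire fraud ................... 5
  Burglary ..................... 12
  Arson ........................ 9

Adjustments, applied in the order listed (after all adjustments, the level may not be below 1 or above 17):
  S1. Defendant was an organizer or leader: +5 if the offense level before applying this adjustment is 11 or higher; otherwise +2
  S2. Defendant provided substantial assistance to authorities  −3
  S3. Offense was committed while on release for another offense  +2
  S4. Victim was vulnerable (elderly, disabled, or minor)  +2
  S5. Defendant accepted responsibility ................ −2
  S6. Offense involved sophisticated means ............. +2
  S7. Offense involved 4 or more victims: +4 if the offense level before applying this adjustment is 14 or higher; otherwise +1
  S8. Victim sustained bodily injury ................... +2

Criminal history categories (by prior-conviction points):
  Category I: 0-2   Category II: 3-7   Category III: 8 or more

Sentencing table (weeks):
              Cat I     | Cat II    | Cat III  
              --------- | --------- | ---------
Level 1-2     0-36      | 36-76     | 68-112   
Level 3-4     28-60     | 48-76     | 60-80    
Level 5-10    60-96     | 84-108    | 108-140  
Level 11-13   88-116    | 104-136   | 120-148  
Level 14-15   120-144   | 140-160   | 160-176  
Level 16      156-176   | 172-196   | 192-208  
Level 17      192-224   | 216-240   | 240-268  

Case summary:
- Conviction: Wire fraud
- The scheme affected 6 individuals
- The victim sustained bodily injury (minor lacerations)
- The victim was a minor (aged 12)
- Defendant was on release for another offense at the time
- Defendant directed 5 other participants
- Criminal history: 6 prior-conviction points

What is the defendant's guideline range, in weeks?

Base offense level for wire fraud: 5.
S1 applies (level before this adjustment is 5 < 11, so +2): 5 + 2 = 7.
S2 does not apply.
S3 applies: 7 + 2 = 9.
S4 applies: 9 + 2 = 11.
S6 does not apply.
S7 applies (level before this adjustment is 11 < 14, so +1): 11 + 1 = 12.
S8 applies: 12 + 2 = 14.
Final offense level: 14.
Criminal history: 6 prior points → Category II (3-7).
Level 14 falls in the 14-15 band.
Grid: Level 14-15 × Category II = 140-160 weeks.

140-160 weeks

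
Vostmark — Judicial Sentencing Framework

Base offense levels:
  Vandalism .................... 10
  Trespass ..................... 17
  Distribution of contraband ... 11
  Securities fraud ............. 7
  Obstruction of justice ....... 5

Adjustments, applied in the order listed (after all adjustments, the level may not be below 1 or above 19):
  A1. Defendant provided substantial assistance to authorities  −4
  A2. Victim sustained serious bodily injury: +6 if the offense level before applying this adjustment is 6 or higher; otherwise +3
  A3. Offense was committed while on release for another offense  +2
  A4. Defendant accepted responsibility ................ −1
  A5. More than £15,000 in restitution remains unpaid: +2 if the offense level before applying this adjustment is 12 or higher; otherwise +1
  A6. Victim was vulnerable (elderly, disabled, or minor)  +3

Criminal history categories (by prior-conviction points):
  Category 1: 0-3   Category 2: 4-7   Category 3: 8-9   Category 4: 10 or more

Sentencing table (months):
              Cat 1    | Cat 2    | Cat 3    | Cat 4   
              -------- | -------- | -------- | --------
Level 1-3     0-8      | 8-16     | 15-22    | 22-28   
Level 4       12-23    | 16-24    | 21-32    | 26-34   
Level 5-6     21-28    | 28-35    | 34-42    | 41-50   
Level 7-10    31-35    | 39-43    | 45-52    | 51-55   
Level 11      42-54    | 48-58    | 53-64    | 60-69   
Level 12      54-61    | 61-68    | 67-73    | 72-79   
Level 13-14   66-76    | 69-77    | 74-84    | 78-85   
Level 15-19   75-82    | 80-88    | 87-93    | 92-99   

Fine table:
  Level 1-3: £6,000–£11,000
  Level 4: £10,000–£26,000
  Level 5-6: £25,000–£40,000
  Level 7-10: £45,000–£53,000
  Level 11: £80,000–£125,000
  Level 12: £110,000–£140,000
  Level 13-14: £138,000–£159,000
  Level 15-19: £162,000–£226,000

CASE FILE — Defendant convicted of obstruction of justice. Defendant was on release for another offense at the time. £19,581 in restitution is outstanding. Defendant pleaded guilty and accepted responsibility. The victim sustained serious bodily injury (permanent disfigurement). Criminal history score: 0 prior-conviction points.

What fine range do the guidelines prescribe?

Base offense level for obstruction of justice: 5.
A1 does not apply.
A2 applies (level before this adjustment is 5 < 6, so +3): 5 + 3 = 8.
A3 applies: 8 + 2 = 10.
A4 applies: 10 − 1 = 9.
A5 applies (level before this adjustment is 9 < 12, so +1): 9 + 1 = 10.
A6 does not apply.
Final offense level: 10.
Level 10 falls in the 7-10 band.
Fine table: Level 7-10 → £45,000–£53,000.

£45,000–£53,000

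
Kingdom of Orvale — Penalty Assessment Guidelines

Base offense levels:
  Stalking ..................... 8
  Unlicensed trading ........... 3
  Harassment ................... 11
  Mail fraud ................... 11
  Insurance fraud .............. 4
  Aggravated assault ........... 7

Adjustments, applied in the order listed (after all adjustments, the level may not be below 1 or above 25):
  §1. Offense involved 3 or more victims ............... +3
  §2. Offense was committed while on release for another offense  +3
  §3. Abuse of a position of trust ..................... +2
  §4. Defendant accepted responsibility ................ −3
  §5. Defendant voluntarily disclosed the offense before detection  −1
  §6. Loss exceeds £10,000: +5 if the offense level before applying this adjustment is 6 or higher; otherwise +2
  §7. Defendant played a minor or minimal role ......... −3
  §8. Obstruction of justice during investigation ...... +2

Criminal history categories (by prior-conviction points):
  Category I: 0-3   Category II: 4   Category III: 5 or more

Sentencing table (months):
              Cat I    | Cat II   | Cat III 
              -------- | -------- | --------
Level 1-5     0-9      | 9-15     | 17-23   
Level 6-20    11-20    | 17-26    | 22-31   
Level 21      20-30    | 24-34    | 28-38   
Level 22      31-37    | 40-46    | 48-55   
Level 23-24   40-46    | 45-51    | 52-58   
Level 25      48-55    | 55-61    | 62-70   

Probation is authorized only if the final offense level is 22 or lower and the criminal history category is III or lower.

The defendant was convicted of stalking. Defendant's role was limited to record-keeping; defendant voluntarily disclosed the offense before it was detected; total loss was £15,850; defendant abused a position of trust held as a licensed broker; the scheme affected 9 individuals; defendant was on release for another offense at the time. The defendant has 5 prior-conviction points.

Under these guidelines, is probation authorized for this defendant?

Base offense level for stalking: 8.
§1 applies: 8 + 3 = 11.
§2 applies: 11 + 3 = 14.
§3 applies: 14 + 2 = 16.
§5 applies: 16 − 1 = 15.
§6 applies (level before this adjustment is 15 ≥ 6, so +5): 15 + 5 = 20.
§7 applies: 20 − 3 = 17.
§8 does not apply.
Final offense level: 17.
Criminal history: 5 prior points → Category III (5+).
Level 17 falls in the 6-20 band.
Grid: Level 6-20 × Category III = 22-31 months.
Probation check: level 17 ≤ 22 and category III ≤ III → eligible.

Yes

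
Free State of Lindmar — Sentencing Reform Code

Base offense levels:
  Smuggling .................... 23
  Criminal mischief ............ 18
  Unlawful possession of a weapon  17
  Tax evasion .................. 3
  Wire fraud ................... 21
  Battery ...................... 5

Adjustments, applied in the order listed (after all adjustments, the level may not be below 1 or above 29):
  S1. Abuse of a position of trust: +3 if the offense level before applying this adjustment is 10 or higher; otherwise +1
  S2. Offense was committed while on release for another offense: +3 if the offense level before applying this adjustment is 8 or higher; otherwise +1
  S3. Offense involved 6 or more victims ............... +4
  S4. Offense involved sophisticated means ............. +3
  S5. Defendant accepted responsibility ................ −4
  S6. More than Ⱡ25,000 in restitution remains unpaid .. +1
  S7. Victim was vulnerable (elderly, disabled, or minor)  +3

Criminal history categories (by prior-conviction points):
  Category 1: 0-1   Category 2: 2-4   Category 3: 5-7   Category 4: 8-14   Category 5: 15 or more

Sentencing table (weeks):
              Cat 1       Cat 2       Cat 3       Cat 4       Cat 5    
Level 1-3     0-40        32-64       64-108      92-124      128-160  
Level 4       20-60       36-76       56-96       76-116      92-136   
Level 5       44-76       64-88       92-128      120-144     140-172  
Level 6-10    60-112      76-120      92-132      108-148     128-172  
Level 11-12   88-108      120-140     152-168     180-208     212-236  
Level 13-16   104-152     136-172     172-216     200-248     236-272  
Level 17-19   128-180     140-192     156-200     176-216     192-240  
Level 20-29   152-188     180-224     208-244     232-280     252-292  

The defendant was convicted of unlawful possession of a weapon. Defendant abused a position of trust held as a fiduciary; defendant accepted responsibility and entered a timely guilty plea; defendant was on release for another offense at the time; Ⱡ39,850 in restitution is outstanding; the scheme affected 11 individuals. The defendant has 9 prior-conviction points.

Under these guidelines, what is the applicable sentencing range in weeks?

Base offense level for unlawful possession of a weapon: 17.
S1 applies (level before this adjustment is 17 ≥ 10, so +3): 17 + 3 = 20.
S2 applies (level before this adjustment is 20 ≥ 8, so +3): 20 + 3 = 23.
S3 applies: 23 + 4 = 27.
S4 does not apply.
S5 applies: 27 − 4 = 23.
S6 applies: 23 + 1 = 24.
Final offense level: 24.
Criminal history: 9 prior points → Category 4 (8-14).
Level 24 falls in the 20-29 band.
Grid: Level 20-29 × Category 4 = 232-280 weeks.

232-280 weeks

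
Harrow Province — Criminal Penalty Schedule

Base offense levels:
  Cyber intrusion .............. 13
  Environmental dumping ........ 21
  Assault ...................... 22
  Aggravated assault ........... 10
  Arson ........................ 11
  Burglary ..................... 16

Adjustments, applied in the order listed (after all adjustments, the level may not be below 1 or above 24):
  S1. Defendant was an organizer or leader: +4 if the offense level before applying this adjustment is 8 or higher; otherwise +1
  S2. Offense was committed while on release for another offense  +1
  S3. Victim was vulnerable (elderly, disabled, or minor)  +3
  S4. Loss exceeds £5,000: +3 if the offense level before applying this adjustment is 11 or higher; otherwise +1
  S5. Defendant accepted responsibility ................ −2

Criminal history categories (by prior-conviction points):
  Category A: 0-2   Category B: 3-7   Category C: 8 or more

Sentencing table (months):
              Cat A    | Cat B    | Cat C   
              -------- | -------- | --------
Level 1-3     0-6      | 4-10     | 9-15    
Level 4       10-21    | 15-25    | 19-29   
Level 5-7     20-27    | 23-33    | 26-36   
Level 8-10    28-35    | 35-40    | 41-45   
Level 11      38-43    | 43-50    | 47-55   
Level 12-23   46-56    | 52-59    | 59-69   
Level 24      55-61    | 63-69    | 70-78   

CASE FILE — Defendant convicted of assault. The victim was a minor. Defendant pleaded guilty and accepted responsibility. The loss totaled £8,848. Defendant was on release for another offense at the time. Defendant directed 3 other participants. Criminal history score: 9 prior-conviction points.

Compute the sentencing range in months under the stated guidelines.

70-78 months

Base offense level for assault: 22.
S1 applies (level before this adjustment is 22 ≥ 8, so +4): 22 + 4 = 26.
S2 applies: 26 + 1 = 27.
S3 applies: 27 + 3 = 30.
S4 applies (level before this adjustment is 30 ≥ 11, so +3): 30 + 3 = 33.
S5 applies: 33 − 2 = 31.
Level 31 exceeds the maximum of 24; capped at 24.
Final offense level: 24.
Criminal history: 9 prior points → Category C (8+).
Level 24 falls in the 24 band.
Grid: Level 24 × Category C = 70-78 months.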